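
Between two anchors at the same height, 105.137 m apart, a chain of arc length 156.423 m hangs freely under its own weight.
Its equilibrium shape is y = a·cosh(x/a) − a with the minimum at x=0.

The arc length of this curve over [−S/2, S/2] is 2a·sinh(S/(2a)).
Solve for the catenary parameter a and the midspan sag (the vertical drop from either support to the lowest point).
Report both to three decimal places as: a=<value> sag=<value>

a=32.763 sag=52.033

seed: a₀ = √(S³/(24(L−S))) = √(105.137³/(24·51.286)) = 30.727578
iter 1: u=1.710792  f(a)=+8.050e+00  f'(a)=-4.423e+00  a ← 30.727578 − (+8.050e+00/-4.423e+00) = 32.547642
iter 2: u=1.615125  f(a)=+7.707e-01  f'(a)=-3.613e+00  a ← 32.547642 − (+7.707e-01/-3.613e+00) = 32.760938
iter 3: u=1.604609  f(a)=+8.715e-03  f'(a)=-3.532e+00  a ← 32.760938 − (+8.715e-03/-3.532e+00) = 32.763406
iter 4: u=1.604488  f(a)=+1.142e-06  f'(a)=-3.531e+00  a ← 32.763406 − (+1.142e-06/-3.531e+00) = 32.763406
iter 5: u=1.604488  f(a)=+5.684e-14  f'(a)=-3.531e+00  a ← 32.763406 − (+5.684e-14/-3.531e+00) = 32.763406
converged: |Δa| < 1e-12 after 5 iterations
sag = a·(cosh(S/(2a)) − 1) = 32.763406·(cosh(1.604488) − 1) = 52.033289
T_max/T_min = cosh(S/(2a)) = 2.588153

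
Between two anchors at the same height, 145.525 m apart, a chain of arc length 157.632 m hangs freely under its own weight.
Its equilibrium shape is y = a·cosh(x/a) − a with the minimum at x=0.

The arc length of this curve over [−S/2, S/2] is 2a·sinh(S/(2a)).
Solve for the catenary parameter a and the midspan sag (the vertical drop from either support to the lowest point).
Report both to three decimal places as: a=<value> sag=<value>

seed: a₀ = √(S³/(24(L−S))) = √(145.525³/(24·12.107)) = 102.987027
iter 1: u=0.706521  f(a)=+3.058e-01  f'(a)=-2.471e-01  a ← 102.987027 − (+3.058e-01/-2.471e-01) = 104.224720
iter 2: u=0.698131  f(a)=+5.600e-03  f'(a)=-2.381e-01  a ← 104.224720 − (+5.600e-03/-2.381e-01) = 104.248240
iter 3: u=0.697973  f(a)=+1.956e-06  f'(a)=-2.379e-01  a ← 104.248240 − (+1.956e-06/-2.379e-01) = 104.248248
iter 4: u=0.697973  f(a)=+2.842e-13  f'(a)=-2.379e-01  a ← 104.248248 − (+2.842e-13/-2.379e-01) = 104.248248
converged: |Δa| < 1e-12 after 4 iterations
sag = a·(cosh(S/(2a)) − 1) = 104.248248·(cosh(0.697973) − 1) = 26.440922
T_max/T_min = cosh(S/(2a)) = 1.253634

a=104.248 sag=26.441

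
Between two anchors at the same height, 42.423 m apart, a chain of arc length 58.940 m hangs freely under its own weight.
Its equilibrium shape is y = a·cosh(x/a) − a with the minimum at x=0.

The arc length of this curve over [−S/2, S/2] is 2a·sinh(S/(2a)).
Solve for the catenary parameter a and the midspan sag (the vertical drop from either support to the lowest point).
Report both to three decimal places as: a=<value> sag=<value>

a=14.625 sag=18.274

seed: a₀ = √(S³/(24(L−S))) = √(42.423³/(24·16.517)) = 13.878127
iter 1: u=1.528412  f(a)=+2.040e+00  f'(a)=-2.985e+00  a ← 13.878127 − (+2.040e+00/-2.985e+00) = 14.561619
iter 2: u=1.456672  f(a)=+1.604e-01  f'(a)=-2.532e+00  a ← 14.561619 − (+1.604e-01/-2.532e+00) = 14.624959
iter 3: u=1.450363  f(a)=+1.178e-03  f'(a)=-2.495e+00  a ← 14.624959 − (+1.178e-03/-2.495e+00) = 14.625431
iter 4: u=1.450316  f(a)=+6.464e-08  f'(a)=-2.495e+00  a ← 14.625431 − (+6.464e-08/-2.495e+00) = 14.625431
iter 5: u=1.450316  f(a)=-1.421e-14  f'(a)=-2.495e+00  a ← 14.625431 − (-1.421e-14/-2.495e+00) = 14.625431
converged: |Δa| < 1e-12 after 5 iterations
sag = a·(cosh(S/(2a)) − 1) = 14.625431·(cosh(1.450316) − 1) = 18.274176
T_max/T_min = cosh(S/(2a)) = 2.249479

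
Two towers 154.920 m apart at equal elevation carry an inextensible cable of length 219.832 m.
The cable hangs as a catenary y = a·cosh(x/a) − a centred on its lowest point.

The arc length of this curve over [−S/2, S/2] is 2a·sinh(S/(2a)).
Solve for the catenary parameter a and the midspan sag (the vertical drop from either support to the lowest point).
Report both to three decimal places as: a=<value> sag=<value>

a=51.669 sag=69.786

seed: a₀ = √(S³/(24(L−S))) = √(154.920³/(24·64.912)) = 48.853211
iter 1: u=1.585566  f(a)=+8.665e+00  f'(a)=-3.388e+00  a ← 48.853211 − (+8.665e+00/-3.388e+00) = 51.410593
iter 2: u=1.506693  f(a)=+7.269e-01  f'(a)=-2.842e+00  a ← 51.410593 − (+7.269e-01/-2.842e+00) = 51.666404
iter 3: u=1.499233  f(a)=+6.151e-03  f'(a)=-2.794e+00  a ← 51.666404 − (+6.151e-03/-2.794e+00) = 51.668606
iter 4: u=1.499170  f(a)=+4.486e-07  f'(a)=-2.793e+00  a ← 51.668606 − (+4.486e-07/-2.793e+00) = 51.668606
iter 5: u=1.499170  f(a)=-2.842e-14  f'(a)=-2.793e+00  a ← 51.668606 − (-2.842e-14/-2.793e+00) = 51.668606
converged: |Δa| < 1e-12 after 5 iterations
sag = a·(cosh(S/(2a)) − 1) = 51.668606·(cosh(1.499170) − 1) = 69.785797
T_max/T_min = cosh(S/(2a)) = 2.350642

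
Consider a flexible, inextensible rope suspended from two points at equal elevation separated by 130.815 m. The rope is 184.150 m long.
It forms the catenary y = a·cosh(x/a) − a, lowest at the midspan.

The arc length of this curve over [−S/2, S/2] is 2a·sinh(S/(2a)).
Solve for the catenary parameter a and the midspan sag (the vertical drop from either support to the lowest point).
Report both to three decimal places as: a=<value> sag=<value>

a=44.169 sag=57.952

seed: a₀ = √(S³/(24(L−S))) = √(130.815³/(24·53.335)) = 41.819087
iter 1: u=1.564059  f(a)=+6.917e+00  f'(a)=-3.232e+00  a ← 41.819087 − (+6.917e+00/-3.232e+00) = 43.959320
iter 2: u=1.487910  f(a)=+5.665e-01  f'(a)=-2.722e+00  a ← 43.959320 − (+5.665e-01/-2.722e+00) = 44.167404
iter 3: u=1.480900  f(a)=+4.548e-03  f'(a)=-2.679e+00  a ← 44.167404 − (+4.548e-03/-2.679e+00) = 44.169101
iter 4: u=1.480843  f(a)=+2.984e-07  f'(a)=-2.678e+00  a ← 44.169101 − (+2.984e-07/-2.678e+00) = 44.169102
iter 5: u=1.480843  f(a)=-2.842e-14  f'(a)=-2.678e+00  a ← 44.169102 − (-2.842e-14/-2.678e+00) = 44.169102
converged: |Δa| < 1e-12 after 5 iterations
sag = a·(cosh(S/(2a)) − 1) = 44.169102·(cosh(1.480843) − 1) = 57.951979
T_max/T_min = cosh(S/(2a)) = 2.312048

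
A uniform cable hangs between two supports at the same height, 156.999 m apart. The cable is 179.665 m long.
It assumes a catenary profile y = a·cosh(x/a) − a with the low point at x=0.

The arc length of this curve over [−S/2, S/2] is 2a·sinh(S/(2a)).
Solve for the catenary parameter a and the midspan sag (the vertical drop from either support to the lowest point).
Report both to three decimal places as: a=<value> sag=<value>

a=86.112 sag=38.327

seed: a₀ = √(S³/(24(L−S))) = √(156.999³/(24·22.666)) = 84.343626
iter 1: u=0.930711  f(a)=+1.002e+00  f'(a)=-5.855e-01  a ← 84.343626 − (+1.002e+00/-5.855e-01) = 86.055328
iter 2: u=0.912198  f(a)=+3.132e-02  f'(a)=-5.494e-01  a ← 86.055328 − (+3.132e-02/-5.494e-01) = 86.112337
iter 3: u=0.911594  f(a)=+3.278e-05  f'(a)=-5.483e-01  a ← 86.112337 − (+3.278e-05/-5.483e-01) = 86.112396
iter 4: u=0.911593  f(a)=+3.598e-11  f'(a)=-5.483e-01  a ← 86.112396 − (+3.598e-11/-5.483e-01) = 86.112396
converged: |Δa| < 1e-12 after 4 iterations
sag = a·(cosh(S/(2a)) − 1) = 86.112396·(cosh(0.911593) − 1) = 38.327239
T_max/T_min = cosh(S/(2a)) = 1.445084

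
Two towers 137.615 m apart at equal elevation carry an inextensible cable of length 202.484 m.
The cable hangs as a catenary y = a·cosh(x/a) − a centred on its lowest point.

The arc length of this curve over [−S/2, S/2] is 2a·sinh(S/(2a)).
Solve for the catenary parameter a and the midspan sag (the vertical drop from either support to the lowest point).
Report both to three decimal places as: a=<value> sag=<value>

seed: a₀ = √(S³/(24(L−S))) = √(137.615³/(24·64.869)) = 40.914235
iter 1: u=1.681750  f(a)=+9.816e+00  f'(a)=-4.163e+00  a ← 40.914235 − (+9.816e+00/-4.163e+00) = 43.271984
iter 2: u=1.590117  f(a)=+9.125e-01  f'(a)=-3.422e+00  a ← 43.271984 − (+9.125e-01/-3.422e+00) = 43.538607
iter 3: u=1.580379  f(a)=+9.668e-03  f'(a)=-3.350e+00  a ← 43.538607 − (+9.668e-03/-3.350e+00) = 43.541493
iter 4: u=1.580274  f(a)=+1.111e-06  f'(a)=-3.349e+00  a ← 43.541493 − (+1.111e-06/-3.349e+00) = 43.541493
iter 5: u=1.580274  f(a)=-2.842e-14  f'(a)=-3.349e+00  a ← 43.541493 − (-2.842e-14/-3.349e+00) = 43.541493
converged: |Δa| < 1e-12 after 5 iterations
sag = a·(cosh(S/(2a)) − 1) = 43.541493·(cosh(1.580274) − 1) = 66.666511
T_max/T_min = cosh(S/(2a)) = 2.531103

a=43.541 sag=66.667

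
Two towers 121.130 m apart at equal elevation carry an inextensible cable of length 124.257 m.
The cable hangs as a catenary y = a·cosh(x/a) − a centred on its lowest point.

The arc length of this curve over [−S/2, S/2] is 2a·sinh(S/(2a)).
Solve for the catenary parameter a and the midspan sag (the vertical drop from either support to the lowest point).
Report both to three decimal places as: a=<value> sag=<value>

seed: a₀ = √(S³/(24(L−S))) = √(121.130³/(24·3.127)) = 153.889155
iter 1: u=0.393562  f(a)=+2.431e-02  f'(a)=-4.127e-02  a ← 153.889155 − (+2.431e-02/-4.127e-02) = 154.478087
iter 2: u=0.392062  f(a)=+1.402e-04  f'(a)=-4.080e-02  a ← 154.478087 − (+1.402e-04/-4.080e-02) = 154.481525
iter 3: u=0.392053  f(a)=+4.729e-09  f'(a)=-4.079e-02  a ← 154.481525 − (+4.729e-09/-4.079e-02) = 154.481525
iter 4: u=0.392053  f(a)=-1.421e-14  f'(a)=-4.079e-02  a ← 154.481525 − (-1.421e-14/-4.079e-02) = 154.481525
converged: |Δa| < 1e-12 after 4 iterations
sag = a·(cosh(S/(2a)) − 1) = 154.481525·(cosh(0.392053) − 1) = 12.025208
T_max/T_min = cosh(S/(2a)) = 1.077842

a=154.482 sag=12.025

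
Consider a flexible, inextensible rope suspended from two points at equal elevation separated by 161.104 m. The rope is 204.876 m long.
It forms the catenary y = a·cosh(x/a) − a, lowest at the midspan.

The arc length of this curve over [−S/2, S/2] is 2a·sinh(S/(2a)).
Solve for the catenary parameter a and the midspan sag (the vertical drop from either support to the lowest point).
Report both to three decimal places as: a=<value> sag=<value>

a=65.515 sag=56.082

seed: a₀ = √(S³/(24(L−S))) = √(161.104³/(24·43.772)) = 63.089294
iter 1: u=1.276793  f(a)=+3.710e+00  f'(a)=-1.627e+00  a ← 63.089294 − (+3.710e+00/-1.627e+00) = 65.368704
iter 2: u=1.232272  f(a)=+2.105e-01  f'(a)=-1.447e+00  a ← 65.368704 − (+2.105e-01/-1.447e+00) = 65.514144
iter 3: u=1.229536  f(a)=+7.683e-04  f'(a)=-1.437e+00  a ← 65.514144 − (+7.683e-04/-1.437e+00) = 65.514679
iter 4: u=1.229526  f(a)=+1.031e-08  f'(a)=-1.437e+00  a ← 65.514679 − (+1.031e-08/-1.437e+00) = 65.514679
iter 5: u=1.229526  f(a)=-2.842e-14  f'(a)=-1.437e+00  a ← 65.514679 − (-2.842e-14/-1.437e+00) = 65.514679
converged: |Δa| < 1e-12 after 5 iterations
sag = a·(cosh(S/(2a)) − 1) = 65.514679·(cosh(1.229526) − 1) = 56.081855
T_max/T_min = cosh(S/(2a)) = 1.856020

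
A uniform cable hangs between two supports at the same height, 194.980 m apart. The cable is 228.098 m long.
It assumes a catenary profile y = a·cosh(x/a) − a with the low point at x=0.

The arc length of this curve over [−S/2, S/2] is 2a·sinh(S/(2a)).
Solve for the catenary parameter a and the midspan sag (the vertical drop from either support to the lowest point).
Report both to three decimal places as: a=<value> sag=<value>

a=98.941 sag=52.044

seed: a₀ = √(S³/(24(L−S))) = √(194.980³/(24·33.118)) = 96.571155
iter 1: u=1.009515  f(a)=+1.729e+00  f'(a)=-7.584e-01  a ← 96.571155 − (+1.729e+00/-7.584e-01) = 98.851170
iter 2: u=0.986230  f(a)=+6.313e-02  f'(a)=-7.039e-01  a ← 98.851170 − (+6.313e-02/-7.039e-01) = 98.940856
iter 3: u=0.985336  f(a)=+9.122e-05  f'(a)=-7.019e-01  a ← 98.940856 − (+9.122e-05/-7.019e-01) = 98.940986
iter 4: u=0.985335  f(a)=+1.910e-10  f'(a)=-7.019e-01  a ← 98.940986 − (+1.910e-10/-7.019e-01) = 98.940986
iter 5: u=0.985335  f(a)=-2.842e-14  f'(a)=-7.019e-01  a ← 98.940986 − (-2.842e-14/-7.019e-01) = 98.940986
converged: |Δa| < 1e-12 after 5 iterations
sag = a·(cosh(S/(2a)) − 1) = 98.940986·(cosh(0.985335) − 1) = 52.044090
T_max/T_min = cosh(S/(2a)) = 1.526011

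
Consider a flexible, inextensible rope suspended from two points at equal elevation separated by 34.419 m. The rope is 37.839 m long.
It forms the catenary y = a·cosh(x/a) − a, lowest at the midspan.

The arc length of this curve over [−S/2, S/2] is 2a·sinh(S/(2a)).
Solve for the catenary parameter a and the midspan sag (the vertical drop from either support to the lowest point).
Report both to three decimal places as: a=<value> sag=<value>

a=22.613 sag=6.871

seed: a₀ = √(S³/(24(L−S))) = √(34.419³/(24·3.420)) = 22.288390
iter 1: u=0.772128  f(a)=+1.034e-01  f'(a)=-3.256e-01  a ← 22.288390 − (+1.034e-01/-3.256e-01) = 22.606000
iter 2: u=0.761280  f(a)=+2.252e-03  f'(a)=-3.115e-01  a ← 22.606000 − (+2.252e-03/-3.115e-01) = 22.613229
iter 3: u=0.761037  f(a)=+1.121e-06  f'(a)=-3.112e-01  a ← 22.613229 − (+1.121e-06/-3.112e-01) = 22.613232
iter 4: u=0.761037  f(a)=+2.771e-13  f'(a)=-3.112e-01  a ← 22.613232 − (+2.771e-13/-3.112e-01) = 22.613232
converged: |Δa| < 1e-12 after 4 iterations
sag = a·(cosh(S/(2a)) − 1) = 22.613232·(cosh(0.761037) − 1) = 6.870759
T_max/T_min = cosh(S/(2a)) = 1.303838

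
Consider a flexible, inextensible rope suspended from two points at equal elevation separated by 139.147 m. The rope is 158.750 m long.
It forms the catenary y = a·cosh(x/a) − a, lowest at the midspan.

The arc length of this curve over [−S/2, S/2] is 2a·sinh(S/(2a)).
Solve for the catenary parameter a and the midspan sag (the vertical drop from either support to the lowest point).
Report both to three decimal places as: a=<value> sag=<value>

seed: a₀ = √(S³/(24(L−S))) = √(139.147³/(24·19.603)) = 75.673510
iter 1: u=0.919390  f(a)=+8.454e-01  f'(a)=-5.632e-01  a ← 75.673510 − (+8.454e-01/-5.632e-01) = 77.174444
iter 2: u=0.901510  f(a)=+2.581e-02  f'(a)=-5.293e-01  a ← 77.174444 − (+2.581e-02/-5.293e-01) = 77.223198
iter 3: u=0.900940  f(a)=+2.573e-05  f'(a)=-5.283e-01  a ← 77.223198 − (+2.573e-05/-5.283e-01) = 77.223246
iter 4: u=0.900940  f(a)=+2.558e-11  f'(a)=-5.283e-01  a ← 77.223246 − (+2.558e-11/-5.283e-01) = 77.223246
converged: |Δa| < 1e-12 after 4 iterations
sag = a·(cosh(S/(2a)) − 1) = 77.223246·(cosh(0.900940) − 1) = 33.518888
T_max/T_min = cosh(S/(2a)) = 1.434052

a=77.223 sag=33.519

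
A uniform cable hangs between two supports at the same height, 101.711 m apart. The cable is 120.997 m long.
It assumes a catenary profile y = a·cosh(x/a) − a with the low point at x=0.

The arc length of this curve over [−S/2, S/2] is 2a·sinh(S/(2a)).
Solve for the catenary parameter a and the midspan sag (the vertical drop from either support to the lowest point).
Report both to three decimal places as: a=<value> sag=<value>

a=48.980 sag=28.860

seed: a₀ = √(S³/(24(L−S))) = √(101.711³/(24·19.286)) = 47.678785
iter 1: u=1.066627  f(a)=+1.127e+00  f'(a)=-9.049e-01  a ← 47.678785 − (+1.127e+00/-9.049e-01) = 48.924587
iter 2: u=1.039467  f(a)=+4.569e-02  f'(a)=-8.328e-01  a ← 48.924587 − (+4.569e-02/-8.328e-01) = 48.979451
iter 3: u=1.038303  f(a)=+8.210e-05  f'(a)=-8.299e-01  a ← 48.979451 − (+8.210e-05/-8.299e-01) = 48.979550
iter 4: u=1.038301  f(a)=+2.661e-10  f'(a)=-8.298e-01  a ← 48.979550 − (+2.661e-10/-8.298e-01) = 48.979550
iter 5: u=1.038301  f(a)=+1.421e-14  f'(a)=-8.298e-01  a ← 48.979550 − (+1.421e-14/-8.298e-01) = 48.979550
converged: |Δa| < 1e-12 after 5 iterations
sag = a·(cosh(S/(2a)) − 1) = 48.979550·(cosh(1.038301) − 1) = 28.860445
T_max/T_min = cosh(S/(2a)) = 1.589235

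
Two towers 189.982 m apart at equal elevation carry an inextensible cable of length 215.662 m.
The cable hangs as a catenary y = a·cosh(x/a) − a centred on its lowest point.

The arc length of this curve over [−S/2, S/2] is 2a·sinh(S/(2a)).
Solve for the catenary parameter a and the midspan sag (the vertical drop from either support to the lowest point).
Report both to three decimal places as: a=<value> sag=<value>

seed: a₀ = √(S³/(24(L−S))) = √(189.982³/(24·25.680)) = 105.478890
iter 1: u=0.900569  f(a)=+1.062e+00  f'(a)=-5.276e-01  a ← 105.478890 − (+1.062e+00/-5.276e-01) = 107.491295
iter 2: u=0.883709  f(a)=+3.115e-02  f'(a)=-4.970e-01  a ← 107.491295 − (+3.115e-02/-4.970e-01) = 107.553958
iter 3: u=0.883194  f(a)=+2.860e-05  f'(a)=-4.961e-01  a ← 107.553958 − (+2.860e-05/-4.961e-01) = 107.554015
iter 4: u=0.883193  f(a)=+2.419e-11  f'(a)=-4.961e-01  a ← 107.554015 − (+2.419e-11/-4.961e-01) = 107.554015
converged: |Δa| < 1e-12 after 4 iterations
sag = a·(cosh(S/(2a)) − 1) = 107.554015·(cosh(0.883193) − 1) = 44.746315
T_max/T_min = cosh(S/(2a)) = 1.416036

a=107.554 sag=44.746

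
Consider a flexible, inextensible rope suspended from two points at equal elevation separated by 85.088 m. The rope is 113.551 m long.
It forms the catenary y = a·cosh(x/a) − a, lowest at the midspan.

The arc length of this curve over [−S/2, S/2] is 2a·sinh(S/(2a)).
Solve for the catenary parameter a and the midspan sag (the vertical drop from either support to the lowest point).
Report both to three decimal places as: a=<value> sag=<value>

a=31.434 sag=33.462

seed: a₀ = √(S³/(24(L−S))) = √(85.088³/(24·28.463)) = 30.030082
iter 1: u=1.416713  f(a)=+2.997e+00  f'(a)=-2.304e+00  a ← 30.030082 − (+2.997e+00/-2.304e+00) = 31.330520
iter 2: u=1.357909  f(a)=+2.057e-01  f'(a)=-1.998e+00  a ← 31.330520 − (+2.057e-01/-1.998e+00) = 31.433449
iter 3: u=1.353463  f(a)=+1.126e-03  f'(a)=-1.976e+00  a ← 31.433449 − (+1.126e-03/-1.976e+00) = 31.434019
iter 4: u=1.353438  f(a)=+3.419e-08  f'(a)=-1.976e+00  a ← 31.434019 − (+3.419e-08/-1.976e+00) = 31.434019
iter 5: u=1.353438  f(a)=+1.421e-14  f'(a)=-1.976e+00  a ← 31.434019 − (+1.421e-14/-1.976e+00) = 31.434019
converged: |Δa| < 1e-12 after 5 iterations
sag = a·(cosh(S/(2a)) − 1) = 31.434019·(cosh(1.353438) − 1) = 33.462475
T_max/T_min = cosh(S/(2a)) = 2.064531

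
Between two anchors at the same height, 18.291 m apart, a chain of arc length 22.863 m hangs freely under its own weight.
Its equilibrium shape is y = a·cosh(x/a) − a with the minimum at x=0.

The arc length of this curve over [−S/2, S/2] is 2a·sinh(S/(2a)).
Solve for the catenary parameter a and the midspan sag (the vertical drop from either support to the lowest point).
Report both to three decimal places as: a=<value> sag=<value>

a=7.733 sag=6.068

seed: a₀ = √(S³/(24(L−S))) = √(18.291³/(24·4.572)) = 7.467882
iter 1: u=1.224644  f(a)=+3.553e-01  f'(a)=-1.418e+00  a ← 7.467882 − (+3.553e-01/-1.418e+00) = 7.718443
iter 2: u=1.184889  f(a)=+1.867e-02  f'(a)=-1.273e+00  a ← 7.718443 − (+1.867e-02/-1.273e+00) = 7.733110
iter 3: u=1.182642  f(a)=+5.784e-05  f'(a)=-1.265e+00  a ← 7.733110 − (+5.784e-05/-1.265e+00) = 7.733156
iter 4: u=1.182635  f(a)=+5.591e-10  f'(a)=-1.265e+00  a ← 7.733156 − (+5.591e-10/-1.265e+00) = 7.733156
iter 5: u=1.182635  f(a)=-3.553e-15  f'(a)=-1.265e+00  a ← 7.733156 − (-3.553e-15/-1.265e+00) = 7.733156
converged: |Δa| < 1e-12 after 5 iterations
sag = a·(cosh(S/(2a)) − 1) = 7.733156·(cosh(1.182635) − 1) = 6.068326
T_max/T_min = cosh(S/(2a)) = 1.784715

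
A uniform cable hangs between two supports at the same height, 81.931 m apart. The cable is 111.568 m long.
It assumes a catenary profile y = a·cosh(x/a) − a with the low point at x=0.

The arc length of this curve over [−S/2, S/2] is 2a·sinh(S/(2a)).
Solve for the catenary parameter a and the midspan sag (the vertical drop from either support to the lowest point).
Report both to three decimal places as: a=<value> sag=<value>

a=29.205 sag=33.761

seed: a₀ = √(S³/(24(L−S))) = √(81.931³/(24·29.637)) = 27.806712
iter 1: u=1.473223  f(a)=+3.387e+00  f'(a)=-2.632e+00  a ← 27.806712 − (+3.387e+00/-2.632e+00) = 29.093935
iter 2: u=1.408043  f(a)=+2.494e-01  f'(a)=-2.257e+00  a ← 29.093935 − (+2.494e-01/-2.257e+00) = 29.204441
iter 3: u=1.402715  f(a)=+1.590e-03  f'(a)=-2.228e+00  a ← 29.204441 − (+1.590e-03/-2.228e+00) = 29.205154
iter 4: u=1.402680  f(a)=+6.550e-08  f'(a)=-2.228e+00  a ← 29.205154 − (+6.550e-08/-2.228e+00) = 29.205154
iter 5: u=1.402680  f(a)=-1.421e-14  f'(a)=-2.228e+00  a ← 29.205154 − (-1.421e-14/-2.228e+00) = 29.205154
converged: |Δa| < 1e-12 after 5 iterations
sag = a·(cosh(S/(2a)) − 1) = 29.205154·(cosh(1.402680) − 1) = 33.761469
T_max/T_min = cosh(S/(2a)) = 2.156011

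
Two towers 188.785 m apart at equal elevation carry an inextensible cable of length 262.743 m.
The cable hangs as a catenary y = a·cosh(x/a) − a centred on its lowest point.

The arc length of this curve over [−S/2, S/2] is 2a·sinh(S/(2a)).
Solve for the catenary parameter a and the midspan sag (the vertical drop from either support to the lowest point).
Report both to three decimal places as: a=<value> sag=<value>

a=64.902 sag=81.627

seed: a₀ = √(S³/(24(L−S))) = √(188.785³/(24·73.958)) = 61.567714
iter 1: u=1.533149  f(a)=+9.195e+00  f'(a)=-3.017e+00  a ← 61.567714 − (+9.195e+00/-3.017e+00) = 64.615633
iter 2: u=1.460831  f(a)=+7.269e-01  f'(a)=-2.557e+00  a ← 64.615633 − (+7.269e-01/-2.557e+00) = 64.899909
iter 3: u=1.454432  f(a)=+5.405e-03  f'(a)=-2.519e+00  a ← 64.899909 − (+5.405e-03/-2.519e+00) = 64.902054
iter 4: u=1.454384  f(a)=+3.037e-07  f'(a)=-2.519e+00  a ← 64.902054 − (+3.037e-07/-2.519e+00) = 64.902054
iter 5: u=1.454384  f(a)=-5.684e-14  f'(a)=-2.519e+00  a ← 64.902054 − (-5.684e-14/-2.519e+00) = 64.902054
converged: |Δa| < 1e-12 after 5 iterations
sag = a·(cosh(S/(2a)) − 1) = 64.902054·(cosh(1.454384) − 1) = 81.626945
T_max/T_min = cosh(S/(2a)) = 2.257694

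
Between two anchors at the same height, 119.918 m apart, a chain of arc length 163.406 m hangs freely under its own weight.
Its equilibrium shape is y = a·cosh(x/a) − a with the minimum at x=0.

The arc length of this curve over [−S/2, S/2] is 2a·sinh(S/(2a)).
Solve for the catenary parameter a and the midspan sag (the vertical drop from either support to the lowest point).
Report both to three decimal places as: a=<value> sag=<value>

a=42.697 sag=49.490

seed: a₀ = √(S³/(24(L−S))) = √(119.918³/(24·43.488)) = 40.647723
iter 1: u=1.475089  f(a)=+4.984e+00  f'(a)=-2.643e+00  a ← 40.647723 − (+4.984e+00/-2.643e+00) = 42.533419
iter 2: u=1.409692  f(a)=+3.678e-01  f'(a)=-2.266e+00  a ← 42.533419 − (+3.678e-01/-2.266e+00) = 42.695728
iter 3: u=1.404333  f(a)=+2.356e-03  f'(a)=-2.237e+00  a ← 42.695728 − (+2.356e-03/-2.237e+00) = 42.696781
iter 4: u=1.404298  f(a)=+9.803e-08  f'(a)=-2.237e+00  a ← 42.696781 − (+9.803e-08/-2.237e+00) = 42.696781
iter 5: u=1.404298  f(a)=+2.842e-14  f'(a)=-2.237e+00  a ← 42.696781 − (+2.842e-14/-2.237e+00) = 42.696781
converged: |Δa| < 1e-12 after 5 iterations
sag = a·(cosh(S/(2a)) − 1) = 42.696781·(cosh(1.404298) − 1) = 49.489960
T_max/T_min = cosh(S/(2a)) = 2.159103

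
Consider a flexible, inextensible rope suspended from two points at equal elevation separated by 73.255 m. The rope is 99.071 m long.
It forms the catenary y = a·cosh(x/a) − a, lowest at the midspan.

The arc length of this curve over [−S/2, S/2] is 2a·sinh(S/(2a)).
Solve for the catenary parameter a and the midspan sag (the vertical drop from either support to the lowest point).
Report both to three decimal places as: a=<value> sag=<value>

a=26.425 sag=29.718

seed: a₀ = √(S³/(24(L−S))) = √(73.255³/(24·25.816)) = 25.188703
iter 1: u=1.454124  f(a)=+2.871e+00  f'(a)=-2.517e+00  a ← 25.188703 − (+2.871e+00/-2.517e+00) = 26.329177
iter 2: u=1.391137  f(a)=+2.065e-01  f'(a)=-2.167e+00  a ← 26.329177 − (+2.065e-01/-2.167e+00) = 26.424465
iter 3: u=1.386121  f(a)=+1.251e-03  f'(a)=-2.141e+00  a ← 26.424465 − (+1.251e-03/-2.141e+00) = 26.425049
iter 4: u=1.386090  f(a)=+4.657e-08  f'(a)=-2.141e+00  a ← 26.425049 − (+4.657e-08/-2.141e+00) = 26.425049
iter 5: u=1.386090  f(a)=-1.421e-14  f'(a)=-2.141e+00  a ← 26.425049 − (-1.421e-14/-2.141e+00) = 26.425049
converged: |Δa| < 1e-12 after 5 iterations
sag = a·(cosh(S/(2a)) − 1) = 26.425049·(cosh(1.386090) − 1) = 29.718062
T_max/T_min = cosh(S/(2a)) = 2.124617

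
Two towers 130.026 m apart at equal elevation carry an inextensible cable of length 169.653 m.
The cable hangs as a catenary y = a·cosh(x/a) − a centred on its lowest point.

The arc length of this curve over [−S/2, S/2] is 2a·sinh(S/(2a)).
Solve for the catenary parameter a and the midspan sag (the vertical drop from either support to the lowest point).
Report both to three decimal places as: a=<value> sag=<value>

seed: a₀ = √(S³/(24(L−S))) = √(130.026³/(24·39.627)) = 48.077745
iter 1: u=1.352247  f(a)=+3.785e+00  f'(a)=-1.970e+00  a ← 48.077745 − (+3.785e+00/-1.970e+00) = 49.998744
iter 2: u=1.300293  f(a)=+2.387e-01  f'(a)=-1.729e+00  a ← 49.998744 − (+2.387e-01/-1.729e+00) = 50.136788
iter 3: u=1.296713  f(a)=+1.090e-03  f'(a)=-1.713e+00  a ← 50.136788 − (+1.090e-03/-1.713e+00) = 50.137424
iter 4: u=1.296696  f(a)=+2.298e-08  f'(a)=-1.713e+00  a ← 50.137424 − (+2.298e-08/-1.713e+00) = 50.137424
iter 5: u=1.296696  f(a)=+0.000e+00  f'(a)=-1.713e+00  a ← 50.137424 − (+0.000e+00/-1.713e+00) = 50.137424
converged: |Δa| < 1e-12 after 5 iterations
sag = a·(cosh(S/(2a)) − 1) = 50.137424·(cosh(1.296696) − 1) = 48.398338
T_max/T_min = cosh(S/(2a)) = 1.965314

a=50.137 sag=48.398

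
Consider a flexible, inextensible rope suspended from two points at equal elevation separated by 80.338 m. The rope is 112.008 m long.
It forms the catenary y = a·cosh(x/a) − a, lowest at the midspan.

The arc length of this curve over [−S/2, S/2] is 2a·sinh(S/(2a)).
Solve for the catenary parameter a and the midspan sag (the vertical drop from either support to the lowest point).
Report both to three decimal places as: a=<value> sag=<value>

a=27.541 sag=34.868

seed: a₀ = √(S³/(24(L−S))) = √(80.338³/(24·31.670)) = 26.118719
iter 1: u=1.537939  f(a)=+3.963e+00  f'(a)=-3.049e+00  a ← 26.118719 − (+3.963e+00/-3.049e+00) = 27.418485
iter 2: u=1.465034  f(a)=+3.151e-01  f'(a)=-2.582e+00  a ← 27.418485 − (+3.151e-01/-2.582e+00) = 27.540502
iter 3: u=1.458543  f(a)=+2.371e-03  f'(a)=-2.543e+00  a ← 27.540502 − (+2.371e-03/-2.543e+00) = 27.541434
iter 4: u=1.458493  f(a)=+1.365e-07  f'(a)=-2.543e+00  a ← 27.541434 − (+1.365e-07/-2.543e+00) = 27.541434
iter 5: u=1.458493  f(a)=+2.842e-14  f'(a)=-2.543e+00  a ← 27.541434 − (+2.842e-14/-2.543e+00) = 27.541434
converged: |Δa| < 1e-12 after 5 iterations
sag = a·(cosh(S/(2a)) − 1) = 27.541434·(cosh(1.458493) − 1) = 34.868329
T_max/T_min = cosh(S/(2a)) = 2.266032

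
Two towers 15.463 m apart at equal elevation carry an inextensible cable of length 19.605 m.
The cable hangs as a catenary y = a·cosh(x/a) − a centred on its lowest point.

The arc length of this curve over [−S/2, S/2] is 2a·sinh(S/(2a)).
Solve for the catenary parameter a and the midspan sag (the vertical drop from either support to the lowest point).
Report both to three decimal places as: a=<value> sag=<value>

seed: a₀ = √(S³/(24(L−S))) = √(15.463³/(24·4.142)) = 6.098597
iter 1: u=1.267751  f(a)=+3.459e-01  f'(a)=-1.590e+00  a ← 6.098597 − (+3.459e-01/-1.590e+00) = 6.316188
iter 2: u=1.224077  f(a)=+1.937e-02  f'(a)=-1.416e+00  a ← 6.316188 − (+1.937e-02/-1.416e+00) = 6.329869
iter 3: u=1.221431  f(a)=+6.876e-05  f'(a)=-1.406e+00  a ← 6.329869 − (+6.876e-05/-1.406e+00) = 6.329918
iter 4: u=1.221422  f(a)=+8.728e-10  f'(a)=-1.406e+00  a ← 6.329918 − (+8.728e-10/-1.406e+00) = 6.329918
iter 5: u=1.221422  f(a)=+0.000e+00  f'(a)=-1.406e+00  a ← 6.329918 − (+0.000e+00/-1.406e+00) = 6.329918
converged: |Δa| < 1e-12 after 5 iterations
sag = a·(cosh(S/(2a)) − 1) = 6.329918·(cosh(1.221422) − 1) = 5.338710
T_max/T_min = cosh(S/(2a)) = 1.843409

a=6.330 sag=5.339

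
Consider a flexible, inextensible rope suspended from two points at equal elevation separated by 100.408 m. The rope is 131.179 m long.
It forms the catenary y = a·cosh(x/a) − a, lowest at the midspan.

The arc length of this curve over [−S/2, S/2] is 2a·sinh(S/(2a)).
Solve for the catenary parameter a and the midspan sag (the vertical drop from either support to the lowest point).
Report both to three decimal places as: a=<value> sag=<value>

a=38.618 sag=37.496

seed: a₀ = √(S³/(24(L−S))) = √(100.408³/(24·30.771)) = 37.023379
iter 1: u=1.356008  f(a)=+2.956e+00  f'(a)=-1.989e+00  a ← 37.023379 − (+2.956e+00/-1.989e+00) = 38.509850
iter 2: u=1.303666  f(a)=+1.874e-01  f'(a)=-1.744e+00  a ← 38.509850 − (+1.874e-01/-1.744e+00) = 38.617286
iter 3: u=1.300040  f(a)=+8.652e-04  f'(a)=-1.728e+00  a ← 38.617286 − (+8.652e-04/-1.728e+00) = 38.617786
iter 4: u=1.300023  f(a)=+1.864e-08  f'(a)=-1.728e+00  a ← 38.617786 − (+1.864e-08/-1.728e+00) = 38.617786
iter 5: u=1.300023  f(a)=-2.842e-14  f'(a)=-1.728e+00  a ← 38.617786 − (-2.842e-14/-1.728e+00) = 38.617786
converged: |Δa| < 1e-12 after 5 iterations
sag = a·(cosh(S/(2a)) − 1) = 38.617786·(cosh(1.300023) − 1) = 37.496049
T_max/T_min = cosh(S/(2a)) = 1.970953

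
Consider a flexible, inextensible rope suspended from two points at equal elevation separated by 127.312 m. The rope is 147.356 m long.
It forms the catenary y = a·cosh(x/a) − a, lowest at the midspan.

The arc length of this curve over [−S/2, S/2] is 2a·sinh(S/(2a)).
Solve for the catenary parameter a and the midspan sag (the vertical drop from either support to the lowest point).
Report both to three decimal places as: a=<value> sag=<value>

seed: a₀ = √(S³/(24(L−S))) = √(127.312³/(24·20.044)) = 65.494705
iter 1: u=0.971926  f(a)=+9.683e-01  f'(a)=-6.719e-01  a ← 65.494705 − (+9.683e-01/-6.719e-01) = 66.935865
iter 2: u=0.951000  f(a)=+3.288e-02  f'(a)=-6.270e-01  a ← 66.935865 − (+3.288e-02/-6.270e-01) = 66.988313
iter 3: u=0.950255  f(a)=+4.087e-05  f'(a)=-6.254e-01  a ← 66.988313 − (+4.087e-05/-6.254e-01) = 66.988378
iter 4: u=0.950254  f(a)=+6.335e-11  f'(a)=-6.254e-01  a ← 66.988378 − (+6.335e-11/-6.254e-01) = 66.988378
iter 5: u=0.950254  f(a)=+0.000e+00  f'(a)=-6.254e-01  a ← 66.988378 − (+0.000e+00/-6.254e-01) = 66.988378
converged: |Δa| < 1e-12 after 5 iterations
sag = a·(cosh(S/(2a)) − 1) = 66.988378·(cosh(0.950254) − 1) = 32.590186
T_max/T_min = cosh(S/(2a)) = 1.486505

a=66.988 sag=32.590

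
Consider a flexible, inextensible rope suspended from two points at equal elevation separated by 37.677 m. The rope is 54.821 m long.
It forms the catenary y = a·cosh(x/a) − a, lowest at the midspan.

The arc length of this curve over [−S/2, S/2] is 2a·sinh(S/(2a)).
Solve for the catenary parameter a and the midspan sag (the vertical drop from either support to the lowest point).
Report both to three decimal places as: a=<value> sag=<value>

seed: a₀ = √(S³/(24(L−S))) = √(37.677³/(24·17.144)) = 11.401258
iter 1: u=1.652318  f(a)=+2.498e+00  f'(a)=-3.913e+00  a ← 11.401258 − (+2.498e+00/-3.913e+00) = 12.039778
iter 2: u=1.564688  f(a)=+2.252e-01  f'(a)=-3.236e+00  a ← 12.039778 − (+2.252e-01/-3.236e+00) = 12.109377
iter 3: u=1.555695  f(a)=+2.231e-03  f'(a)=-3.172e+00  a ← 12.109377 − (+2.231e-03/-3.172e+00) = 12.110080
iter 4: u=1.555605  f(a)=+2.238e-07  f'(a)=-3.172e+00  a ← 12.110080 − (+2.238e-07/-3.172e+00) = 12.110080
iter 5: u=1.555605  f(a)=+1.421e-14  f'(a)=-3.172e+00  a ← 12.110080 − (+1.421e-14/-3.172e+00) = 12.110080
converged: |Δa| < 1e-12 after 5 iterations
sag = a·(cosh(S/(2a)) − 1) = 12.110080·(cosh(1.555605) − 1) = 17.856394
T_max/T_min = cosh(S/(2a)) = 2.474507

a=12.110 sag=17.856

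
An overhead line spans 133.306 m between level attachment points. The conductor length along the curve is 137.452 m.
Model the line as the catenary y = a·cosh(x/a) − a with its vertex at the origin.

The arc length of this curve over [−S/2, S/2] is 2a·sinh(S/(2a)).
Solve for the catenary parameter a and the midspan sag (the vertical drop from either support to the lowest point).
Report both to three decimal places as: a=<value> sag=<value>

seed: a₀ = √(S³/(24(L−S))) = √(133.306³/(24·4.146)) = 154.295861
iter 1: u=0.431982  f(a)=+3.886e-02  f'(a)=-5.475e-02  a ← 154.295861 − (+3.886e-02/-5.475e-02) = 155.005557
iter 2: u=0.430004  f(a)=+2.697e-04  f'(a)=-5.399e-02  a ← 155.005557 − (+2.697e-04/-5.399e-02) = 155.010553
iter 3: u=0.429990  f(a)=+1.320e-08  f'(a)=-5.399e-02  a ← 155.010553 − (+1.320e-08/-5.399e-02) = 155.010553
iter 4: u=0.429990  f(a)=+0.000e+00  f'(a)=-5.399e-02  a ← 155.010553 − (+0.000e+00/-5.399e-02) = 155.010553
converged: |Δa| < 1e-12 after 4 iterations
sag = a·(cosh(S/(2a)) − 1) = 155.010553·(cosh(0.429990) − 1) = 14.552222
T_max/T_min = cosh(S/(2a)) = 1.093879

a=155.011 sag=14.552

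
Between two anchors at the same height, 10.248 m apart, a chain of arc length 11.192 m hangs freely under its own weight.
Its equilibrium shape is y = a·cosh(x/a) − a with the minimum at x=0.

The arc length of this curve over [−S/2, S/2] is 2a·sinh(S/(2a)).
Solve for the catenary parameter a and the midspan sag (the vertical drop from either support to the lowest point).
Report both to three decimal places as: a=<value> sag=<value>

seed: a₀ = √(S³/(24(L−S))) = √(10.248³/(24·0.944)) = 6.892346
iter 1: u=0.743433  f(a)=+2.643e-02  f'(a)=-2.894e-01  a ← 6.892346 − (+2.643e-02/-2.894e-01) = 6.983693
iter 2: u=0.733709  f(a)=+5.347e-04  f'(a)=-2.778e-01  a ← 6.983693 − (+5.347e-04/-2.778e-01) = 6.985618
iter 3: u=0.733507  f(a)=+2.288e-07  f'(a)=-2.775e-01  a ← 6.985618 − (+2.288e-07/-2.775e-01) = 6.985619
iter 4: u=0.733507  f(a)=+3.908e-14  f'(a)=-2.775e-01  a ← 6.985619 − (+3.908e-14/-2.775e-01) = 6.985619
converged: |Δa| < 1e-12 after 4 iterations
sag = a·(cosh(S/(2a)) − 1) = 6.985619·(cosh(0.733507) − 1) = 1.965028
T_max/T_min = cosh(S/(2a)) = 1.281296

a=6.986 sag=1.965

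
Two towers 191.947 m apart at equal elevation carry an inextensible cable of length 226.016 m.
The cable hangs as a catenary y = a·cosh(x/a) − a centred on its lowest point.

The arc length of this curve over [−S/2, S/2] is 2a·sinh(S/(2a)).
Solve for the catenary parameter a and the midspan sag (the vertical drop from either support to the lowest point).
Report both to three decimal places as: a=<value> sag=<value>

a=95.382 sag=52.498

seed: a₀ = √(S³/(24(L−S))) = √(191.947³/(24·34.069)) = 93.000799
iter 1: u=1.031964  f(a)=+1.861e+00  f'(a)=-8.137e-01  a ← 93.000799 − (+1.861e+00/-8.137e-01) = 95.287572
iter 2: u=1.007199  f(a)=+7.084e-02  f'(a)=-7.528e-01  a ← 95.287572 − (+7.084e-02/-7.528e-01) = 95.381674
iter 3: u=1.006205  f(a)=+1.117e-04  f'(a)=-7.504e-01  a ← 95.381674 − (+1.117e-04/-7.504e-01) = 95.381823
iter 4: u=1.006203  f(a)=+2.786e-10  f'(a)=-7.504e-01  a ← 95.381823 − (+2.786e-10/-7.504e-01) = 95.381823
iter 5: u=1.006203  f(a)=-5.684e-14  f'(a)=-7.504e-01  a ← 95.381823 − (-5.684e-14/-7.504e-01) = 95.381823
converged: |Δa| < 1e-12 after 5 iterations
sag = a·(cosh(S/(2a)) − 1) = 95.381823·(cosh(1.006203) − 1) = 52.498197
T_max/T_min = cosh(S/(2a)) = 1.550400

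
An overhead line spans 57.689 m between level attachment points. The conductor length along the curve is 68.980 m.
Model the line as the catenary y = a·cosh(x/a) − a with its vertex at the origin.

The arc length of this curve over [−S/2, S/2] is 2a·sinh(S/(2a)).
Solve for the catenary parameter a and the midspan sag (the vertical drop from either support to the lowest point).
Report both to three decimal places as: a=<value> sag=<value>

a=27.366 sag=16.662

seed: a₀ = √(S³/(24(L−S))) = √(57.689³/(24·11.291)) = 26.617526
iter 1: u=1.083666  f(a)=+6.818e-01  f'(a)=-9.523e-01  a ← 26.617526 − (+6.818e-01/-9.523e-01) = 27.333498
iter 2: u=1.055280  f(a)=+2.848e-02  f'(a)=-8.742e-01  a ← 27.333498 − (+2.848e-02/-8.742e-01) = 27.366073
iter 3: u=1.054024  f(a)=+5.448e-05  f'(a)=-8.709e-01  a ← 27.366073 − (+5.448e-05/-8.709e-01) = 27.366135
iter 4: u=1.054022  f(a)=+2.002e-10  f'(a)=-8.709e-01  a ← 27.366135 − (+2.002e-10/-8.709e-01) = 27.366135
iter 5: u=1.054022  f(a)=+0.000e+00  f'(a)=-8.709e-01  a ← 27.366135 − (+0.000e+00/-8.709e-01) = 27.366135
converged: |Δa| < 1e-12 after 5 iterations
sag = a·(cosh(S/(2a)) − 1) = 27.366135·(cosh(1.054022) − 1) = 16.661872
T_max/T_min = cosh(S/(2a)) = 1.608850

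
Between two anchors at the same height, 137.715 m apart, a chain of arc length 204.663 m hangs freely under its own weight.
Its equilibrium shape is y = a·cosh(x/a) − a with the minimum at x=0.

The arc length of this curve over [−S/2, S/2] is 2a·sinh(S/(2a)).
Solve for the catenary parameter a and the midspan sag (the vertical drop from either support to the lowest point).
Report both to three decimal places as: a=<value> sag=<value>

a=42.981 sag=68.011

seed: a₀ = √(S³/(24(L−S))) = √(137.715³/(24·66.948)) = 40.317857
iter 1: u=1.707866  f(a)=+1.047e+01  f'(a)=-4.396e+00  a ← 40.317857 − (+1.047e+01/-4.396e+00) = 42.699444
iter 2: u=1.612609  f(a)=+9.994e-01  f'(a)=-3.594e+00  a ← 42.699444 − (+9.994e-01/-3.594e+00) = 42.977553
iter 3: u=1.602174  f(a)=+1.123e-02  f'(a)=-3.513e+00  a ← 42.977553 − (+1.123e-02/-3.513e+00) = 42.980748
iter 4: u=1.602054  f(a)=+1.452e-06  f'(a)=-3.512e+00  a ← 42.980748 − (+1.452e-06/-3.512e+00) = 42.980749
iter 5: u=1.602054  f(a)=+0.000e+00  f'(a)=-3.512e+00  a ← 42.980749 − (+0.000e+00/-3.512e+00) = 42.980749
converged: |Δa| < 1e-12 after 5 iterations
sag = a·(cosh(S/(2a)) − 1) = 42.980749·(cosh(1.602054) − 1) = 68.010605
T_max/T_min = cosh(S/(2a)) = 2.582350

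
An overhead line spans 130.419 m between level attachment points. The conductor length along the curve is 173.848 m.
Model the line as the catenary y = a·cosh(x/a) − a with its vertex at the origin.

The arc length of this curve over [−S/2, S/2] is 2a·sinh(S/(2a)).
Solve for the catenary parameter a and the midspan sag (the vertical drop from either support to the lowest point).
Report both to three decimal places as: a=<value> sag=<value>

a=48.281 sag=51.152

seed: a₀ = √(S³/(24(L−S))) = √(130.419³/(24·43.429)) = 46.133432
iter 1: u=1.413498  f(a)=+4.551e+00  f'(a)=-2.287e+00  a ← 46.133432 − (+4.551e+00/-2.287e+00) = 48.123442
iter 2: u=1.355046  f(a)=+3.110e-01  f'(a)=-1.984e+00  a ← 48.123442 − (+3.110e-01/-1.984e+00) = 48.280208
iter 3: u=1.350647  f(a)=+1.688e-03  f'(a)=-1.962e+00  a ← 48.280208 − (+1.688e-03/-1.962e+00) = 48.281068
iter 4: u=1.350623  f(a)=+5.035e-08  f'(a)=-1.962e+00  a ← 48.281068 − (+5.035e-08/-1.962e+00) = 48.281068
iter 5: u=1.350623  f(a)=+0.000e+00  f'(a)=-1.962e+00  a ← 48.281068 − (+0.000e+00/-1.962e+00) = 48.281068
converged: |Δa| < 1e-12 after 5 iterations
sag = a·(cosh(S/(2a)) − 1) = 48.281068·(cosh(1.350623) − 1) = 51.151539
T_max/T_min = cosh(S/(2a)) = 2.059453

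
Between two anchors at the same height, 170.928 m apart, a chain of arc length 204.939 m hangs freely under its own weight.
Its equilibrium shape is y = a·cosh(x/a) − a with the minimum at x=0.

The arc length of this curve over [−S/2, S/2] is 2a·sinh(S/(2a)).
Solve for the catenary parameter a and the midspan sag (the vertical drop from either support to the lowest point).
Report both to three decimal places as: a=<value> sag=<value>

a=80.453 sag=49.826

seed: a₀ = √(S³/(24(L−S))) = √(170.928³/(24·34.011)) = 78.217602
iter 1: u=1.092644  f(a)=+2.089e+00  f'(a)=-9.780e-01  a ← 78.217602 − (+2.089e+00/-9.780e-01) = 80.353503
iter 2: u=1.063600  f(a)=+8.862e-02  f'(a)=-8.966e-01  a ← 80.353503 − (+8.862e-02/-8.966e-01) = 80.452343
iter 3: u=1.062293  f(a)=+1.752e-04  f'(a)=-8.931e-01  a ← 80.452343 − (+1.752e-04/-8.931e-01) = 80.452539
iter 4: u=1.062291  f(a)=+6.872e-10  f'(a)=-8.931e-01  a ← 80.452539 − (+6.872e-10/-8.931e-01) = 80.452539
iter 5: u=1.062291  f(a)=+0.000e+00  f'(a)=-8.931e-01  a ← 80.452539 − (+0.000e+00/-8.931e-01) = 80.452539
converged: |Δa| < 1e-12 after 5 iterations
sag = a·(cosh(S/(2a)) − 1) = 80.452539·(cosh(1.062291) − 1) = 49.826429
T_max/T_min = cosh(S/(2a)) = 1.619327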